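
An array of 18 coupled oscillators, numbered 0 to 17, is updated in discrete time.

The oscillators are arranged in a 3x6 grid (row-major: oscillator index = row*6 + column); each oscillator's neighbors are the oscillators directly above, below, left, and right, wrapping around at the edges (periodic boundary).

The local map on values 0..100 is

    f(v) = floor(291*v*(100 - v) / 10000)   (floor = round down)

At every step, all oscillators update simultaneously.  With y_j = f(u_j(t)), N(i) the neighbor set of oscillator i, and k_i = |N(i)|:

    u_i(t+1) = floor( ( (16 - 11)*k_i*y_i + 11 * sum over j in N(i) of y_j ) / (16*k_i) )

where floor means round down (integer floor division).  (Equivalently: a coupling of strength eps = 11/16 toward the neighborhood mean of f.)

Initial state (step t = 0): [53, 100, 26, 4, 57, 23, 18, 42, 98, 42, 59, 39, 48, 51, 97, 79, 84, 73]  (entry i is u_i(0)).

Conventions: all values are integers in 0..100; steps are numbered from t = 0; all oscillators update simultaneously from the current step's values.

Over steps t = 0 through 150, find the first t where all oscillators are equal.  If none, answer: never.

Answer: 6
Key observation: Synchronization is absorbing here: once all oscillators are equal they stay equal, and step 6 is the first all-equal step.

Derivation:
t=0: [53, 100, 26, 4, 57, 23, 18, 42, 98, 42, 59, 39, 48, 51, 97, 79, 84, 73]  (not all equal)
t=1: [50, 46, 21, 45, 51, 62, 61, 42, 36, 44, 64, 59, 64, 48, 33, 37, 54, 57]  (not all equal)
t=2: [69, 67, 62, 66, 70, 70, 69, 70, 64, 69, 69, 69, 69, 69, 63, 68, 70, 69]  (not all equal)
t=3: [62, 63, 66, 63, 61, 61, 61, 62, 65, 63, 61, 61, 62, 63, 65, 63, 61, 61]  (not all equal)
t=4: [68, 67, 66, 67, 68, 68, 68, 67, 66, 67, 68, 69, 68, 67, 66, 67, 68, 68]  (not all equal)
t=5: [63, 64, 64, 64, 63, 62, 63, 64, 64, 64, 63, 62, 63, 64, 64, 64, 63, 62]  (not all equal)
t=6: [67, 67, 67, 67, 67, 67, 67, 67, 67, 67, 67, 67, 67, 67, 67, 67, 67, 67]  (all equal)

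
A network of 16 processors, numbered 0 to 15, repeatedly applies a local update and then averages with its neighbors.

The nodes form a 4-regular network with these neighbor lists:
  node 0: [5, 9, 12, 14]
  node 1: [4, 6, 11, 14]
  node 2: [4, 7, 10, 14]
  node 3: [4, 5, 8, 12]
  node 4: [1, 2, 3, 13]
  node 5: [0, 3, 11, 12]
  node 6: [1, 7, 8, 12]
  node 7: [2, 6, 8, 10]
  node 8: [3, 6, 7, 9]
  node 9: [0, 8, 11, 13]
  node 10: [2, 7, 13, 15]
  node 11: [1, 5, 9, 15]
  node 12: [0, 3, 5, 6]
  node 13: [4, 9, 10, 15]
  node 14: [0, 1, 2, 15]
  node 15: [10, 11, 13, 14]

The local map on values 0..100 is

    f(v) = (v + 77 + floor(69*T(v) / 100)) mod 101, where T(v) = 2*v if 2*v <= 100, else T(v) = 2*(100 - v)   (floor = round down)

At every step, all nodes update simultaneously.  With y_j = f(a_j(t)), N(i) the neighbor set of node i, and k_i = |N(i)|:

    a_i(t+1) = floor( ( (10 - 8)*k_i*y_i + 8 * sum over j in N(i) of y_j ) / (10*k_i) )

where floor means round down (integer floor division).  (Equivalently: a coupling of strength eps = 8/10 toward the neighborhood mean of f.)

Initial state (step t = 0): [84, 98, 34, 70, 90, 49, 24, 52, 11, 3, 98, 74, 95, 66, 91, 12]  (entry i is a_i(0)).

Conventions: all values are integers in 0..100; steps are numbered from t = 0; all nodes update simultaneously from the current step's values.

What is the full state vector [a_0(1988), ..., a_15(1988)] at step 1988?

Simulating step by step:
t=0: [84, 98, 34, 70, 90, 49, 24, 52, 11, 3, 98, 74, 95, 66, 91, 12]
t=1: [82, 70, 76, 67, 77, 84, 56, 52, 60, 68, 63, 68, 74, 66, 59, 66]
t=2: [85, 88, 88, 86, 86, 85, 89, 90, 90, 87, 89, 86, 85, 87, 86, 89]
t=3: [80, 80, 80, 80, 80, 81, 79, 79, 79, 80, 79, 80, 80, 80, 80, 80]
t=4: [83, 83, 83, 83, 83, 83, 83, 83, 83, 83, 83, 83, 83, 83, 83, 83]
t=5: [82, 82, 82, 82, 82, 82, 82, 82, 82, 82, 82, 82, 82, 82, 82, 82]
t=6: [82, 82, 82, 82, 82, 82, 82, 82, 82, 82, 82, 82, 82, 82, 82, 82]

Answer: [82, 82, 82, 82, 82, 82, 82, 82, 82, 82, 82, 82, 82, 82, 82, 82]
Key observation: The state at step 5, [82, 82, 82, 82, 82, 82, 82, 82, 82, 82, 82, 82, 82, 82, 82, 82], reappears at step 6: the system is in a cycle of period 1 from step 5 on.  Therefore the state at step 1988 equals the state at step 5 + ((1988 - 5) mod 1) = 5, which is [82, 82, 82, 82, 82, 82, 82, 82, 82, 82, 82, 82, 82, 82, 82, 82].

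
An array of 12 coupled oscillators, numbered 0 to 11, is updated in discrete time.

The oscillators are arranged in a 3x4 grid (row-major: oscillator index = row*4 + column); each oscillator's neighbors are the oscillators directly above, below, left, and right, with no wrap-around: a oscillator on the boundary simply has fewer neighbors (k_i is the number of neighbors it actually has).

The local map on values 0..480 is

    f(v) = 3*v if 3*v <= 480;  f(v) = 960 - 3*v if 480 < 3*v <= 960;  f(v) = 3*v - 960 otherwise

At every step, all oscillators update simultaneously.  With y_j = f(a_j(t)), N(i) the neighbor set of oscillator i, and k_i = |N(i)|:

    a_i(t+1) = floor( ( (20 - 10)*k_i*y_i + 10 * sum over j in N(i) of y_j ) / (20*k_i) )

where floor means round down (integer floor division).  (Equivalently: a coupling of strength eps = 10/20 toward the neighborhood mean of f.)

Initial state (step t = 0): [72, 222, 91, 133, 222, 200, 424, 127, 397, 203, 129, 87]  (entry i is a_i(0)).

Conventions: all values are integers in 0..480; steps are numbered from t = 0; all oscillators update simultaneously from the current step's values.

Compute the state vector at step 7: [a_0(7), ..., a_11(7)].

Answer: [442, 338, 178, 252, 392, 199, 123, 232, 351, 164, 166, 217]

Derivation:
t=0: [72, 222, 91, 133, 222, 200, 424, 127, 397, 203, 129, 87]
t=1: [255, 288, 304, 363, 281, 336, 331, 352, 276, 338, 347, 322]
t=2: [150, 96, 67, 100, 121, 61, 50, 76, 108, 70, 56, 47]
t=3: [387, 283, 223, 257, 341, 217, 172, 212, 305, 217, 167, 169]
t=4: [144, 189, 269, 248, 124, 270, 394, 343, 115, 290, 430, 422]
t=5: [407, 319, 215, 163, 340, 209, 198, 158, 288, 182, 268, 252]
t=6: [146, 153, 297, 432, 145, 271, 342, 410, 166, 304, 242, 259]
t=7: [442, 338, 178, 252, 392, 199, 123, 232, 351, 164, 166, 217]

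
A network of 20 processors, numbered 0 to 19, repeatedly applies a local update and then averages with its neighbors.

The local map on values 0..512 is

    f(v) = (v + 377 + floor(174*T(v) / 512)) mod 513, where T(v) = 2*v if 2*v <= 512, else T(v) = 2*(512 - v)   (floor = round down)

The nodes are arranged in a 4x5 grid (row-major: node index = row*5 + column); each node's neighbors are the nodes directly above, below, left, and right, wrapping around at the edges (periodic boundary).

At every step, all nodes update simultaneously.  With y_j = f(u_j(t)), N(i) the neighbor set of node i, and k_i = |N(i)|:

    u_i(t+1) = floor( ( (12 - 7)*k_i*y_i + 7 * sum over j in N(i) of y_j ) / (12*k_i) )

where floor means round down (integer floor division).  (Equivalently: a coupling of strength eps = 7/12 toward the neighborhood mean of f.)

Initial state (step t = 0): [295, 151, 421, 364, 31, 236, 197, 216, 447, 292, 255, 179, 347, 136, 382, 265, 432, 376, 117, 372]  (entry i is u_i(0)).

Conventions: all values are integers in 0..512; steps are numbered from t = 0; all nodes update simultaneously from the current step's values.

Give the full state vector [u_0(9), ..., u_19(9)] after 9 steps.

Simulating step by step:
t=0: [295, 151, 421, 364, 31, 236, 197, 216, 447, 292, 255, 179, 347, 136, 382, 265, 432, 376, 117, 372]
t=1: [288, 223, 290, 310, 363, 268, 192, 271, 286, 328, 275, 237, 253, 194, 287, 309, 278, 295, 182, 301]
t=2: [297, 258, 294, 290, 317, 285, 237, 281, 288, 311, 295, 265, 273, 233, 288, 306, 288, 282, 232, 290]
t=3: [305, 294, 302, 298, 309, 299, 283, 296, 297, 308, 304, 294, 293, 275, 298, 307, 301, 295, 275, 298]
t=4: [308, 306, 306, 306, 308, 307, 304, 305, 306, 308, 308, 306, 304, 302, 306, 308, 307, 305, 302, 306]
t=5: [310, 309, 309, 309, 310, 309, 309, 309, 309, 310, 310, 309, 309, 308, 309, 310, 309, 309, 308, 309]
t=6: [310, 310, 310, 310, 310, 310, 310, 310, 310, 310, 310, 310, 310, 310, 310, 310, 310, 310, 310, 310]
t=7: [311, 311, 311, 311, 311, 311, 311, 311, 311, 311, 311, 311, 311, 311, 311, 311, 311, 311, 311, 311]
t=8: [311, 311, 311, 311, 311, 311, 311, 311, 311, 311, 311, 311, 311, 311, 311, 311, 311, 311, 311, 311]
t=9: [311, 311, 311, 311, 311, 311, 311, 311, 311, 311, 311, 311, 311, 311, 311, 311, 311, 311, 311, 311]

Answer: [311, 311, 311, 311, 311, 311, 311, 311, 311, 311, 311, 311, 311, 311, 311, 311, 311, 311, 311, 311]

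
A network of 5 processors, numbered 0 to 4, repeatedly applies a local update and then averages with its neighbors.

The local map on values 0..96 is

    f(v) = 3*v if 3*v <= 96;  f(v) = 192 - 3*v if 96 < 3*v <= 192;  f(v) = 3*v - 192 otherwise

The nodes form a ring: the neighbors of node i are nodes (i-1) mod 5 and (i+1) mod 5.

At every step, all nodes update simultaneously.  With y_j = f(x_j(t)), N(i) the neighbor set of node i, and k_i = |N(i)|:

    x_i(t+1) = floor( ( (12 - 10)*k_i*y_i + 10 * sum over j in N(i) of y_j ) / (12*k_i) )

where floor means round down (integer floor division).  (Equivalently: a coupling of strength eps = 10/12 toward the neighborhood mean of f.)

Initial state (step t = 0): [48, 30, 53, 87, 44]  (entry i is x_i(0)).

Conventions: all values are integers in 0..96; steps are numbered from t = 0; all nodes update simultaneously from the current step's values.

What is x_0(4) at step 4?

Answer: x_0(4) = 45

Derivation:
t=0: [48, 30, 53, 87, 44]
t=1: [70, 48, 71, 50, 58]
t=2: [30, 24, 41, 23, 28]
t=3: [80, 78, 70, 75, 80]
t=4: [45, 34, 34, 33, 41]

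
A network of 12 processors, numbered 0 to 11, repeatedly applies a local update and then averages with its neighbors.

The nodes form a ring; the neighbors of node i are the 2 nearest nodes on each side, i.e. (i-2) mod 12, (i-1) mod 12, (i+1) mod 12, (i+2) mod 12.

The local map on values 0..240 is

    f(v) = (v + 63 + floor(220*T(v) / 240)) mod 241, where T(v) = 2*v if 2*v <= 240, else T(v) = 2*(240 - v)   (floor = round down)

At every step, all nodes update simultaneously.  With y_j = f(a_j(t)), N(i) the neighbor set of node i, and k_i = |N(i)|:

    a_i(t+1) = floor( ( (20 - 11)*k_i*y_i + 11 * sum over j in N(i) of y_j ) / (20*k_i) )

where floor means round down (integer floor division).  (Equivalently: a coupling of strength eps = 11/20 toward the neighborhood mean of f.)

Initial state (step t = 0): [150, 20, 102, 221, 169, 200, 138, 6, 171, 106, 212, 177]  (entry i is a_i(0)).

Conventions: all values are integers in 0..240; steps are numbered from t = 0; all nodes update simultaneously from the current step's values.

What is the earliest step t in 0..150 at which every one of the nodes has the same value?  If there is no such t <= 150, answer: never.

Simulating step by step:
t=0: [150, 20, 102, 221, 169, 200, 138, 6, 171, 106, 212, 177]  (not all equal)
t=1: [120, 113, 112, 95, 113, 101, 123, 102, 113, 109, 105, 114]  (not all equal)
t=2: [147, 137, 136, 113, 132, 117, 140, 124, 135, 129, 133, 141]  (not all equal)
t=3: [143, 144, 146, 146, 149, 150, 149, 153, 150, 152, 148, 146]  (not all equal)
t=4: [140, 141, 140, 139, 137, 137, 136, 135, 136, 136, 138, 139]  (not all equal)
t=5: [145, 144, 145, 145, 146, 147, 147, 148, 148, 147, 146, 146]  (not all equal)
t=6: [140, 141, 141, 140, 140, 139, 138, 138, 138, 139, 139, 140]  (not all equal)
t=7: [144, 144, 144, 144, 145, 146, 146, 146, 146, 146, 145, 145]  (not all equal)
t=8: [141, 141, 141, 141, 141, 140, 140, 140, 140, 140, 140, 141]  (not all equal)
t=9: [144, 144, 144, 144, 144, 144, 144, 145, 145, 144, 144, 144]  (not all equal)
t=10: [142, 142, 142, 142, 142, 141, 141, 141, 141, 141, 141, 142]  (not all equal)
t=11: [143, 143, 143, 143, 143, 143, 143, 144, 144, 143, 143, 143]  (not all equal)
t=12: [142, 142, 142, 142, 142, 142, 142, 142, 142, 142, 142, 142]  (all equal)

Answer: 12
Key observation: Synchronization is absorbing here: once all nodes are equal they stay equal, and step 12 is the first all-equal step.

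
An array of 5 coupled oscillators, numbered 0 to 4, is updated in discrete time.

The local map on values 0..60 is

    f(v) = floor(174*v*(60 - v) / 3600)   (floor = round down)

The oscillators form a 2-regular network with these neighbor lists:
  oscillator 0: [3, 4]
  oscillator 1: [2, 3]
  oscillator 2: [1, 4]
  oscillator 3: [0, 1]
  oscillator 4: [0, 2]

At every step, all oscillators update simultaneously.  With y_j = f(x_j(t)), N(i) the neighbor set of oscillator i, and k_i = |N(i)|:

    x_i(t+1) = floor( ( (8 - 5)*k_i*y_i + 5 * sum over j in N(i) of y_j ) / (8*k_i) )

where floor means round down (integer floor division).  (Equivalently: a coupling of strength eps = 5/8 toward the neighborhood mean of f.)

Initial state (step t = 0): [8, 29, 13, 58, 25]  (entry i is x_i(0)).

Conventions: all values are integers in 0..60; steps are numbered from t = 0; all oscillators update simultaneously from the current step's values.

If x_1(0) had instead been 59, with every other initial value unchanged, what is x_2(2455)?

Simulating step by step:
t=0: [8, 59, 13, 58, 25]
t=1: [22, 11, 24, 8, 31]
t=2: [34, 28, 36, 28, 41]
t=3: [40, 42, 40, 42, 39]
t=4: [37, 36, 37, 36, 38]
t=5: [40, 41, 40, 41, 40]
t=6: [37, 37, 37, 37, 38]
t=7: [40, 41, 40, 41, 40]

Answer: x_2(2455) = 40
Key observation: The state at step 5, [40, 41, 40, 41, 40], reappears at step 7: the system is in a cycle of period 2 from step 5 on.  Therefore the state at step 2455 equals the state at step 5 + ((2455 - 5) mod 2) = 5, which is [40, 41, 40, 41, 40].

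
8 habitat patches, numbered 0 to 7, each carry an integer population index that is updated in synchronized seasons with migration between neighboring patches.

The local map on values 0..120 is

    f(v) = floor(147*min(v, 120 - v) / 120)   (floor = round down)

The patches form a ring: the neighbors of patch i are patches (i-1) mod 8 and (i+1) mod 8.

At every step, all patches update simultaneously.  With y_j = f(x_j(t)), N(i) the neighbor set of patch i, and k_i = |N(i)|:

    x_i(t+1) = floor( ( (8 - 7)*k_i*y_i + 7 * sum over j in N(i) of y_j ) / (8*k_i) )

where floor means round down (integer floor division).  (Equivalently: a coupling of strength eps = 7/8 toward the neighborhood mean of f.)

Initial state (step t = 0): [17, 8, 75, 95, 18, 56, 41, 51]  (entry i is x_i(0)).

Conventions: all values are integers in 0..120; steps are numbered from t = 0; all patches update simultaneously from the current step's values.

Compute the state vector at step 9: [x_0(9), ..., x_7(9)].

Simulating step by step:
t=0: [17, 8, 75, 95, 18, 56, 41, 51]
t=1: [33, 33, 23, 37, 45, 40, 63, 38]
t=2: [42, 34, 40, 41, 48, 60, 50, 53]
t=3: [52, 48, 45, 53, 61, 61, 67, 57]
t=4: [63, 58, 60, 63, 68, 68, 69, 64]
t=5: [69, 71, 70, 68, 65, 62, 65, 65]
t=6: [63, 61, 61, 63, 67, 67, 68, 64]
t=7: [69, 70, 70, 68, 66, 63, 65, 66]
t=8: [63, 61, 61, 63, 66, 66, 67, 64]
t=9: [69, 70, 70, 69, 67, 65, 66, 66]

Answer: [69, 70, 70, 69, 67, 65, 66, 66]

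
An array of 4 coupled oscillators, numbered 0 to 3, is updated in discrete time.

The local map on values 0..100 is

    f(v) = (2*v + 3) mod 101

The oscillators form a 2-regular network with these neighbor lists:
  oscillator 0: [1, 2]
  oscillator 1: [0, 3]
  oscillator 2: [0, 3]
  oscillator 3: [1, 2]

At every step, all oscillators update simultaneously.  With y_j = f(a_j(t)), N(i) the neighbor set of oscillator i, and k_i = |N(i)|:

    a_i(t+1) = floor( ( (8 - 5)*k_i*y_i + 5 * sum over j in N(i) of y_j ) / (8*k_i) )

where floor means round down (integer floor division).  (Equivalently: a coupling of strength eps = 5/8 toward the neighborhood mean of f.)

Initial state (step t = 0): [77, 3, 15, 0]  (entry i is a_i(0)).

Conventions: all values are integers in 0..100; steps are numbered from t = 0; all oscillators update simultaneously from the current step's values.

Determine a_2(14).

Answer: a_2(14) = 72

Derivation:
t=0: [77, 3, 15, 0]
t=1: [34, 21, 30, 14]
t=2: [60, 48, 55, 45]
t=3: [42, 73, 40, 69]
t=4: [73, 57, 70, 55]
t=5: [36, 24, 34, 22]
t=6: [66, 57, 64, 55]
t=7: [27, 20, 25, 18]
t=8: [51, 46, 49, 44]
t=9: [31, 65, 29, 63]
t=10: [53, 41, 51, 39]
t=11: [30, 59, 29, 58]
t=12: [48, 32, 48, 32]
t=13: [89, 77, 89, 77]
t=14: [72, 63, 72, 63]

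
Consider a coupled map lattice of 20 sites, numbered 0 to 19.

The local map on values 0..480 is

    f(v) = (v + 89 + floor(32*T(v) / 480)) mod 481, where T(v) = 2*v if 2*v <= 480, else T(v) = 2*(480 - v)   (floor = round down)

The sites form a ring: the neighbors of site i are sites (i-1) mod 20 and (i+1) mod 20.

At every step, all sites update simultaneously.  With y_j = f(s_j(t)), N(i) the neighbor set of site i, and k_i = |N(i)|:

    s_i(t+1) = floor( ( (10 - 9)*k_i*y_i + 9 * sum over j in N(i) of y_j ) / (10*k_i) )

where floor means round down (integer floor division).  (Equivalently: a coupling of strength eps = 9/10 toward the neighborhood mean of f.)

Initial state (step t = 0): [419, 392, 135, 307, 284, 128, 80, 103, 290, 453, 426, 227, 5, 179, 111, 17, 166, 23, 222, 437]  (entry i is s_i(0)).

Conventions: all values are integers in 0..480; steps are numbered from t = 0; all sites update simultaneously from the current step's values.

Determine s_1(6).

Simulating step by step:
t=0: [419, 392, 135, 307, 284, 128, 80, 103, 290, 453, 426, 227, 5, 179, 111, 17, 166, 23, 222, 437]
t=1: [30, 125, 217, 330, 333, 283, 215, 282, 161, 206, 188, 95, 296, 167, 200, 231, 128, 289, 108, 173]
t=2: [244, 228, 334, 392, 420, 387, 390, 311, 350, 290, 263, 339, 254, 353, 314, 282, 362, 240, 330, 178]
t=3: [323, 397, 205, 216, 11, 21, 194, 251, 417, 416, 420, 383, 444, 404, 427, 440, 387, 443, 336, 390]
t=4: [54, 340, 189, 223, 210, 195, 247, 190, 184, 34, 19, 41, 16, 46, 37, 27, 49, 208, 73, 395]
t=5: [222, 248, 384, 317, 325, 343, 313, 329, 223, 195, 128, 111, 134, 120, 130, 135, 213, 174, 169, 145]
t=6: [313, 191, 357, 239, 438, 431, 442, 388, 370, 289, 259, 234, 221, 236, 233, 278, 270, 303, 270, 304]

Answer: s_1(6) = 191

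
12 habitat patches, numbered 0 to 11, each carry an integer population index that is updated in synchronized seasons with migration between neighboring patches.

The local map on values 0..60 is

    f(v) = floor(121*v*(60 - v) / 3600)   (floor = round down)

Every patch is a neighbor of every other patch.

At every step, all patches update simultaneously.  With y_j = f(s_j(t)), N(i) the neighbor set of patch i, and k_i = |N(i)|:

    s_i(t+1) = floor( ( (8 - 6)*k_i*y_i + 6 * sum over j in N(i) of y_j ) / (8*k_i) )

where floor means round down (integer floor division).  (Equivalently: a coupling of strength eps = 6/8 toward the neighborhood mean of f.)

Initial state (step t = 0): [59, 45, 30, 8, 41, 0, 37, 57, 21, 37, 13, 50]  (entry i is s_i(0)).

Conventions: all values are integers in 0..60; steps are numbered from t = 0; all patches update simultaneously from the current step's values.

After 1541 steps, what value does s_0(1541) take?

Simulating step by step:
t=0: [59, 45, 30, 8, 41, 0, 37, 57, 21, 37, 13, 50]
t=1: [14, 18, 20, 17, 19, 14, 19, 15, 19, 19, 18, 17]
t=2: [23, 24, 24, 24, 24, 23, 24, 23, 24, 24, 24, 24]
t=3: [28, 28, 28, 28, 28, 28, 28, 28, 28, 28, 28, 28]
t=4: [30, 30, 30, 30, 30, 30, 30, 30, 30, 30, 30, 30]
t=5: [30, 30, 30, 30, 30, 30, 30, 30, 30, 30, 30, 30]

Answer: s_0(1541) = 30
Key observation: The state at step 4, [30, 30, 30, 30, 30, 30, 30, 30, 30, 30, 30, 30], reappears at step 5: the system is in a cycle of period 1 from step 4 on.  Therefore the state at step 1541 equals the state at step 4 + ((1541 - 4) mod 1) = 4, which is [30, 30, 30, 30, 30, 30, 30, 30, 30, 30, 30, 30].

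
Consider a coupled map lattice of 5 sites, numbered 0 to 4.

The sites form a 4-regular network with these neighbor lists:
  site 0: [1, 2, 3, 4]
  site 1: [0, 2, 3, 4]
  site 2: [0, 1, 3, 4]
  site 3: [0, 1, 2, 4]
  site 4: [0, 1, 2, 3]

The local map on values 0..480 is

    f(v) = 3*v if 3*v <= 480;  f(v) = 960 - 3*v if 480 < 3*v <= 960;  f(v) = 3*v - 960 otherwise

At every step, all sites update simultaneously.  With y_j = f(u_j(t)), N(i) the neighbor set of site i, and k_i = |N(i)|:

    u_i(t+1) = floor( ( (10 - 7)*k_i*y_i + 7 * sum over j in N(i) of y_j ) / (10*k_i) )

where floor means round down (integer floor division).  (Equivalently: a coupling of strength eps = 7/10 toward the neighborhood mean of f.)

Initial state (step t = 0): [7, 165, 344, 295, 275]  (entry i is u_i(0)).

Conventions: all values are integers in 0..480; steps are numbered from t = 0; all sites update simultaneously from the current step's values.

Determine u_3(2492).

Answer: u_3(2492) = 372
Key observation: The state at step 6, [468, 468, 468, 468, 468], reappears at step 10: the system is in a cycle of period 4 from step 6 on.  Therefore the state at step 2492 equals the state at step 6 + ((2492 - 6) mod 4) = 8, which is [372, 372, 372, 372, 372].

Derivation:
t=0: [7, 165, 344, 295, 275]
t=1: [137, 192, 143, 143, 151]
t=2: [419, 416, 422, 422, 425]
t=3: [301, 300, 302, 302, 303]
t=4: [55, 55, 55, 55, 54]
t=5: [164, 164, 164, 164, 164]
t=6: [468, 468, 468, 468, 468]
t=7: [444, 444, 444, 444, 444]
t=8: [372, 372, 372, 372, 372]
t=9: [156, 156, 156, 156, 156]
t=10: [468, 468, 468, 468, 468]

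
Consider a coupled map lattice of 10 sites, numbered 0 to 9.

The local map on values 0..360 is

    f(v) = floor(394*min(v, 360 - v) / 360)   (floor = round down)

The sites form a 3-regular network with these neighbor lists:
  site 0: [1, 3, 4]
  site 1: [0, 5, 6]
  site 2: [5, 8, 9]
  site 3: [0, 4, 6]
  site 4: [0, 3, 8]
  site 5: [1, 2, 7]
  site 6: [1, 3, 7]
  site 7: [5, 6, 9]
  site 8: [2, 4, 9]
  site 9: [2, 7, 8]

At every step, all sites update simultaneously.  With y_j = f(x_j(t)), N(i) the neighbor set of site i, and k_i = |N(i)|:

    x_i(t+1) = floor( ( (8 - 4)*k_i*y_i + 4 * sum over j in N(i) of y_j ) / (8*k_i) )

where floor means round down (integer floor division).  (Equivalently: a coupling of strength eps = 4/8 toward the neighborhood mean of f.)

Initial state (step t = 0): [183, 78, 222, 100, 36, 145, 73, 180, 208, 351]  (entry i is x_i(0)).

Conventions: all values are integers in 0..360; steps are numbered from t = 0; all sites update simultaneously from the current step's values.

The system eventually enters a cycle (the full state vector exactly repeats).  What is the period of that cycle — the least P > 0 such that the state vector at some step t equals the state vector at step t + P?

Simulating step by step:
t=0: [183, 78, 222, 100, 36, 145, 73, 180, 208, 351]
t=1: [135, 114, 131, 106, 97, 151, 104, 139, 116, 90]
t=2: [131, 132, 136, 119, 117, 152, 121, 138, 120, 119]
t=3: [138, 145, 145, 132, 131, 156, 136, 146, 133, 136]
t=4: [149, 157, 156, 145, 144, 164, 150, 157, 147, 151]
t=5: [162, 169, 169, 159, 158, 174, 165, 170, 162, 166]
t=6: [176, 183, 183, 175, 174, 187, 180, 184, 178, 181]
t=7: [191, 192, 192, 192, 191, 190, 194, 192, 193, 194]
t=8: [183, 183, 183, 183, 183, 184, 182, 182, 182, 181]
t=9: [193, 193, 193, 193, 193, 192, 193, 193, 193, 194]
t=10: [182, 182, 182, 182, 182, 182, 182, 182, 181, 181]
t=11: [194, 194, 194, 194, 194, 194, 194, 194, 194, 194]
t=12: [181, 181, 181, 181, 181, 181, 181, 181, 181, 181]
t=13: [195, 195, 195, 195, 195, 195, 195, 195, 195, 195]
t=14: [180, 180, 180, 180, 180, 180, 180, 180, 180, 180]
t=15: [197, 197, 197, 197, 197, 197, 197, 197, 197, 197]
t=16: [178, 178, 178, 178, 178, 178, 178, 178, 178, 178]
t=17: [194, 194, 194, 194, 194, 194, 194, 194, 194, 194]

Answer: 6
Key observation: The state at step 11, [194, 194, 194, 194, 194, 194, 194, 194, 194, 194], reappears at step 17 — and no state repeats earlier — so the cycle the system enters has period 6.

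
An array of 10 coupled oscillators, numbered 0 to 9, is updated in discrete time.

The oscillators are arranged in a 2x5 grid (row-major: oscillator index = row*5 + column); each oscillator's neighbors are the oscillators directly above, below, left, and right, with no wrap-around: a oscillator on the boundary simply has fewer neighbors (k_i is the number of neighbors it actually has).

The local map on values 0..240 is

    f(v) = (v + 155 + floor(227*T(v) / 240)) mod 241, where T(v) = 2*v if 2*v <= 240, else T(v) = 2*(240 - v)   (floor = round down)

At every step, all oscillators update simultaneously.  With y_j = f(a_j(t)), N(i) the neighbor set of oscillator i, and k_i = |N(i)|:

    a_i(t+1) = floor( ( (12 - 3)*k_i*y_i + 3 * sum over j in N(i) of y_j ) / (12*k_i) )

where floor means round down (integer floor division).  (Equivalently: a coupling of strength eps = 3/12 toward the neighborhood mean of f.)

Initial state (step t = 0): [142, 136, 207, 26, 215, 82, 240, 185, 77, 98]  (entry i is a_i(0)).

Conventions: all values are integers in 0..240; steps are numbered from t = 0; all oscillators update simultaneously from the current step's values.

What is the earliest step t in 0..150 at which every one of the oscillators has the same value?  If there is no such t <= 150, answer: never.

Simulating step by step:
t=0: [142, 136, 207, 26, 215, 82, 240, 185, 77, 98]  (not all equal)
t=1: [19, 31, 173, 213, 185, 132, 145, 191, 154, 186]  (not all equal)
t=2: [158, 57, 191, 187, 199, 62, 195, 204, 220, 205]  (not all equal)
t=3: [191, 110, 186, 197, 190, 122, 175, 186, 175, 183]  (not all equal)
t=4: [179, 224, 203, 194, 198, 64, 195, 203, 208, 204]  (not all equal)
t=5: [189, 175, 185, 192, 190, 124, 183, 186, 183, 186]  (not all equal)
t=6: [177, 208, 203, 197, 198, 62, 188, 202, 203, 201]  (not all equal)
t=7: [191, 186, 186, 190, 190, 121, 188, 187, 186, 188]  (not all equal)
t=8: [175, 201, 201, 198, 198, 63, 185, 201, 201, 200]  (not all equal)
t=9: [193, 191, 188, 190, 190, 123, 191, 189, 188, 189]  (not all equal)
t=10: [173, 197, 199, 198, 198, 61, 182, 199, 199, 199]  (not all equal)
t=11: [195, 194, 190, 190, 190, 119, 193, 191, 190, 190]  (not all equal)
t=12: [172, 195, 197, 198, 198, 61, 180, 197, 197, 198]  (not all equal)
t=13: [196, 196, 192, 191, 191, 120, 194, 193, 191, 191]  (not all equal)
t=14: [171, 193, 195, 196, 197, 63, 180, 195, 196, 197]  (not all equal)
t=15: [197, 197, 194, 193, 192, 124, 195, 195, 193, 192]  (not all equal)
t=16: [170, 192, 194, 195, 195, 60, 179, 194, 195, 195]  (not all equal)
t=17: [197, 198, 195, 194, 194, 118, 195, 196, 194, 194]  (not all equal)
t=18: [169, 191, 193, 194, 195, 58, 178, 193, 194, 195]  (not all equal)
t=19: [197, 199, 195, 194, 194, 114, 196, 196, 194, 194]  (not all equal)
t=20: [168, 190, 193, 194, 195, 49, 176, 193, 194, 195]  (not all equal)
t=21: [195, 200, 195, 194, 194, 94, 195, 196, 194, 194]  (not all equal)
t=22: [192, 190, 193, 194, 195, 187, 192, 193, 194, 195]  (not all equal)
t=23: [196, 197, 195, 194, 194, 199, 196, 195, 194, 194]  (not all equal)
t=24: [192, 192, 193, 194, 195, 190, 192, 194, 194, 195]  (not all equal)
t=25: [196, 195, 195, 194, 194, 197, 196, 195, 194, 194]  (not all equal)
t=26: [193, 193, 194, 194, 195, 192, 193, 194, 194, 195]  (not all equal)
t=27: [195, 195, 195, 194, 194, 195, 195, 195, 194, 194]  (not all equal)
t=28: [194, 194, 194, 194, 195, 194, 194, 194, 194, 195]  (not all equal)
t=29: [195, 195, 195, 194, 194, 195, 195, 195, 194, 194]  (not all equal)

Answer: never
Key observation: The state at step 27 reappears at step 29 — the system is in a cycle of period 2 from step 27 on.  No step 0..29 is synchronized, and the cycle repeats forever, so no step up to 150 (or ever) has all oscillators equal.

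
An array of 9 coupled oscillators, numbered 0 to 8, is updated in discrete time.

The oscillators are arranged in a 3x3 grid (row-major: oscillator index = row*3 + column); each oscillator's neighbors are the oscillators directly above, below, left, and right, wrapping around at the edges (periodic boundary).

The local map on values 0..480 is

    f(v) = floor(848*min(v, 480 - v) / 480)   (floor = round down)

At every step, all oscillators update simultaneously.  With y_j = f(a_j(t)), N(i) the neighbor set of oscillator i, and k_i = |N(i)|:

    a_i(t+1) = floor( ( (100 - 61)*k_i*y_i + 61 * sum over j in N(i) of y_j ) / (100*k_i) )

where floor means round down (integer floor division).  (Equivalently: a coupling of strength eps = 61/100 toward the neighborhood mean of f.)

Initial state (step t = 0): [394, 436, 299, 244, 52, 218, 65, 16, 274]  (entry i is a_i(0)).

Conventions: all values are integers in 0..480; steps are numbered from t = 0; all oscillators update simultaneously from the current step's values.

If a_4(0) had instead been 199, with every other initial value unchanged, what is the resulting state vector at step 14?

Answer: [400, 405, 404, 410, 413, 412, 403, 407, 407]
Key observation: This trace re-runs the system from the modified initial state.

Derivation:
t=0: [394, 436, 299, 244, 199, 218, 65, 16, 274]
t=1: [200, 159, 273, 314, 275, 371, 190, 148, 270]
t=2: [331, 313, 324, 303, 297, 287, 325, 307, 320]
t=3: [278, 292, 287, 304, 316, 314, 283, 297, 291]
t=4: [341, 328, 332, 317, 304, 308, 337, 324, 328]
t=5: [258, 270, 267, 281, 293, 289, 262, 274, 270]
t=6: [379, 367, 370, 357, 345, 349, 375, 363, 367]
t=7: [190, 202, 198, 211, 222, 219, 194, 205, 202]
t=8: [347, 358, 354, 366, 377, 374, 350, 361, 358]
t=9: [223, 213, 216, 205, 194, 197, 220, 210, 213]
t=10: [383, 373, 376, 365, 355, 358, 380, 370, 373]
t=11: [181, 190, 187, 198, 207, 205, 184, 193, 190]
t=12: [328, 337, 334, 345, 353, 351, 331, 340, 337]
t=13: [258, 250, 252, 242, 234, 236, 255, 247, 249]
t=14: [400, 405, 404, 410, 413, 412, 403, 407, 407]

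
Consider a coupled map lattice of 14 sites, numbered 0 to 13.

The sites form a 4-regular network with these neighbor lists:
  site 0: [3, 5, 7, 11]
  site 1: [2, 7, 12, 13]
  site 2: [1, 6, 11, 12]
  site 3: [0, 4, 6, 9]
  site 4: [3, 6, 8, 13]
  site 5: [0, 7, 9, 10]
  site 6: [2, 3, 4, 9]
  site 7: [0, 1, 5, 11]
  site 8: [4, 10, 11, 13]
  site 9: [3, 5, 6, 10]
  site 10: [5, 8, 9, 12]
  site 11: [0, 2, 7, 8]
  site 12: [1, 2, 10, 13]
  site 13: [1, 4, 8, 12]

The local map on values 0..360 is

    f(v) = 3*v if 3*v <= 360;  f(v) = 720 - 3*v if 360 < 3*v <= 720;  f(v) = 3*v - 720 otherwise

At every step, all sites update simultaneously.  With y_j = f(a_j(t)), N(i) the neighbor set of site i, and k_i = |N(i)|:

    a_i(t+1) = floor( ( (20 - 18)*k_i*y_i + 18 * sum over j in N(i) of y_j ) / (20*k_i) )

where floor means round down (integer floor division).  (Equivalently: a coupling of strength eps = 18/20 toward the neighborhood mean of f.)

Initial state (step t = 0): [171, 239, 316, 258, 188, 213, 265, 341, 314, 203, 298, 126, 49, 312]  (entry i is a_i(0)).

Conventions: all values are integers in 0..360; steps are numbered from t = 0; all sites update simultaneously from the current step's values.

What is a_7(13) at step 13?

Simulating step by step:
t=0: [171, 239, 316, 258, 188, 213, 265, 341, 314, 203, 298, 126, 49, 312]
t=1: [196, 201, 150, 128, 143, 186, 131, 172, 222, 97, 143, 250, 154, 140]
t=2: [177, 243, 191, 267, 257, 222, 300, 119, 210, 280, 201, 151, 245, 192]
t=3: [189, 150, 120, 129, 116, 181, 107, 152, 139, 109, 74, 202, 95, 51]
t=4: [215, 265, 258, 291, 284, 235, 339, 187, 218, 269, 267, 254, 254, 286]
t=5: [90, 95, 108, 148, 160, 91, 125, 62, 95, 131, 55, 83, 82, 84]
t=6: [248, 255, 285, 293, 284, 240, 297, 260, 232, 270, 270, 264, 255, 262]
t=7: [67, 73, 88, 109, 107, 59, 133, 37, 83, 103, 44, 61, 80, 61]
t=8: [199, 201, 243, 291, 275, 187, 306, 186, 209, 246, 232, 203, 203, 249]
t=9: [143, 81, 121, 115, 116, 89, 83, 130, 69, 121, 88, 98, 50, 98]
t=10: [307, 278, 246, 314, 281, 306, 341, 279, 290, 288, 247, 296, 275, 242]
t=11: [178, 66, 157, 195, 165, 128, 144, 164, 86, 181, 136, 126, 46, 111]
t=12: [252, 233, 242, 210, 250, 236, 205, 261, 298, 258, 235, 241, 259, 217]
t=13: [41, 45, 42, 59, 101, 39, 51, 22, 43, 55, 68, 63, 30, 70]

Answer: a_7(13) = 22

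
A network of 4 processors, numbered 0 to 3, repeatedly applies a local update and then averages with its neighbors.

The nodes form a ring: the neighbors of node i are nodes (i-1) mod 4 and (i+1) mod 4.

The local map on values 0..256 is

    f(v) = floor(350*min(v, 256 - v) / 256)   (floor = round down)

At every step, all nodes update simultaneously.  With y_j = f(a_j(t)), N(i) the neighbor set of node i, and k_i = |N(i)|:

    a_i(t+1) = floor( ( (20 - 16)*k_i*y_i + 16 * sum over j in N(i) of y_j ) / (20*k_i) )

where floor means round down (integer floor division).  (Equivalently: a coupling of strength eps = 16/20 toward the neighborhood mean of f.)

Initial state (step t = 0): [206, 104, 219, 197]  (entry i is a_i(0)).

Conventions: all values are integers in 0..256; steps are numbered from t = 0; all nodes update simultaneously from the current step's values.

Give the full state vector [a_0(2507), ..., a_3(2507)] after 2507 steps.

Simulating step by step:
t=0: [206, 104, 219, 197]
t=1: [102, 75, 98, 63]
t=2: [103, 129, 101, 126]
t=3: [166, 145, 165, 145]
t=4: [145, 129, 145, 129]
t=5: [168, 155, 168, 155]
t=6: [134, 123, 134, 123]
t=7: [167, 166, 167, 166]
t=8: [122, 121, 122, 121]
t=9: [165, 165, 165, 165]
t=10: [124, 124, 124, 124]
t=11: [169, 169, 169, 169]
t=12: [118, 118, 118, 118]
t=13: [161, 161, 161, 161]
t=14: [129, 129, 129, 129]
t=15: [173, 173, 173, 173]
t=16: [113, 113, 113, 113]
t=17: [154, 154, 154, 154]
t=18: [139, 139, 139, 139]
t=19: [159, 159, 159, 159]
t=20: [132, 132, 132, 132]
t=21: [169, 169, 169, 169]

Answer: [154, 154, 154, 154]
Key observation: The state at step 11, [169, 169, 169, 169], reappears at step 21: the system is in a cycle of period 10 from step 11 on.  Therefore the state at step 2507 equals the state at step 11 + ((2507 - 11) mod 10) = 17, which is [154, 154, 154, 154].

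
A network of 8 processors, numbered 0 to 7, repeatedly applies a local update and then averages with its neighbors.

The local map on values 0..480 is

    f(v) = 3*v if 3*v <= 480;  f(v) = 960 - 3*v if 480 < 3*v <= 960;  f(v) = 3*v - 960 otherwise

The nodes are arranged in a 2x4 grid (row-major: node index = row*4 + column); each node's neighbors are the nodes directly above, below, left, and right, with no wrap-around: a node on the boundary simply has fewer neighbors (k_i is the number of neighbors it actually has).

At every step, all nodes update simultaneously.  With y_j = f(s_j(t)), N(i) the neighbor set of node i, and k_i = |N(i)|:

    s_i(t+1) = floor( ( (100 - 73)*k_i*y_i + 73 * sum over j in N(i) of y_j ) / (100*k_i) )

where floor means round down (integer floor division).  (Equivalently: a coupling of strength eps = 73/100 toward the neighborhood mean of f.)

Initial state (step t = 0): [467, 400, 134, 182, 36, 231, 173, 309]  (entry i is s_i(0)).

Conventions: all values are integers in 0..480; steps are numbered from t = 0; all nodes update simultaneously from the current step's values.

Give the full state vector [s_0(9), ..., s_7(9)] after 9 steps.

Simulating step by step:
t=0: [467, 400, 134, 182, 36, 231, 173, 309]
t=1: [246, 334, 374, 270, 287, 264, 289, 320]
t=2: [111, 145, 113, 99, 169, 102, 105, 88]
t=3: [414, 355, 346, 300, 355, 375, 306, 294]
t=4: [152, 156, 71, 73, 191, 105, 89, 58]
t=5: [435, 365, 289, 200, 385, 358, 242, 224]
t=6: [213, 170, 202, 236, 220, 168, 183, 294]
t=7: [360, 396, 366, 225, 364, 405, 327, 263]
t=8: [163, 186, 167, 189, 172, 161, 142, 157]
t=9: [435, 450, 421, 445, 465, 438, 457, 426]

Answer: [435, 450, 421, 445, 465, 438, 457, 426]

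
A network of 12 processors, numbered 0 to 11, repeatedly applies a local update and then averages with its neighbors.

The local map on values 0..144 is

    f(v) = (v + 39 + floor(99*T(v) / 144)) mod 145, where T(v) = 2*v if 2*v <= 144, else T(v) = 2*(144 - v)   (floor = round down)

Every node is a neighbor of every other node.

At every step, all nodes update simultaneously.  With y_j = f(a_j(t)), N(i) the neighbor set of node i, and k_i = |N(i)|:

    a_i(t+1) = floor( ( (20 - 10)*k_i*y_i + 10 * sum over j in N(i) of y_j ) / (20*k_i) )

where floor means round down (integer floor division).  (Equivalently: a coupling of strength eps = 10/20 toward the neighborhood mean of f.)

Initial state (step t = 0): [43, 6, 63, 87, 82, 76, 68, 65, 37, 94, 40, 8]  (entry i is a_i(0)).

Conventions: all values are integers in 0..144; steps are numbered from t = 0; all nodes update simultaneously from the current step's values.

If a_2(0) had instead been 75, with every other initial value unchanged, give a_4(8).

Answer: a_4(8) = 45
Key observation: This trace re-runs the system from the modified initial state.

Derivation:
t=0: [43, 6, 75, 87, 82, 76, 68, 65, 37, 94, 40, 8]
t=1: [105, 65, 70, 68, 69, 70, 66, 63, 98, 67, 102, 68]
t=2: [52, 50, 56, 54, 55, 56, 51, 48, 54, 53, 53, 54]
t=3: [18, 16, 22, 20, 21, 22, 17, 14, 20, 19, 19, 20]
t=4: [82, 80, 87, 84, 85, 87, 81, 78, 84, 83, 83, 84]
t=5: [60, 61, 59, 60, 60, 59, 60, 61, 60, 60, 60, 60]
t=6: [36, 36, 35, 36, 36, 35, 36, 36, 36, 36, 36, 36]
t=7: [123, 123, 122, 123, 123, 122, 123, 123, 123, 123, 123, 123]
t=8: [45, 45, 45, 45, 45, 45, 45, 45, 45, 45, 45, 45]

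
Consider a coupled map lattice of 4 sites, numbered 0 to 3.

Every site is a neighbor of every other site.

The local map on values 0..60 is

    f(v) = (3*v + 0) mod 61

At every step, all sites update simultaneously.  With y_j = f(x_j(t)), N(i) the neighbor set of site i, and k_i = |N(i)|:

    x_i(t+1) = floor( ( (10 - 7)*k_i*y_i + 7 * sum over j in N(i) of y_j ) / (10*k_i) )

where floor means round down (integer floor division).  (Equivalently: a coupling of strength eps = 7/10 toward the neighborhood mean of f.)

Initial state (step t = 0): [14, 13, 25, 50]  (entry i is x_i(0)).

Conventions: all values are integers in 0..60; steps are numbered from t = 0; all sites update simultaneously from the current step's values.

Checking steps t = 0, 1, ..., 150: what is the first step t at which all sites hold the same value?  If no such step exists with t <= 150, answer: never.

Answer: 2
Key observation: Synchronization is absorbing here: once all sites are equal they stay equal, and step 2 is the first all-equal step.

Derivation:
t=0: [14, 13, 25, 50]  (not all equal)
t=1: [31, 31, 29, 30]  (not all equal)
t=2: [29, 29, 29, 29]  (all equal)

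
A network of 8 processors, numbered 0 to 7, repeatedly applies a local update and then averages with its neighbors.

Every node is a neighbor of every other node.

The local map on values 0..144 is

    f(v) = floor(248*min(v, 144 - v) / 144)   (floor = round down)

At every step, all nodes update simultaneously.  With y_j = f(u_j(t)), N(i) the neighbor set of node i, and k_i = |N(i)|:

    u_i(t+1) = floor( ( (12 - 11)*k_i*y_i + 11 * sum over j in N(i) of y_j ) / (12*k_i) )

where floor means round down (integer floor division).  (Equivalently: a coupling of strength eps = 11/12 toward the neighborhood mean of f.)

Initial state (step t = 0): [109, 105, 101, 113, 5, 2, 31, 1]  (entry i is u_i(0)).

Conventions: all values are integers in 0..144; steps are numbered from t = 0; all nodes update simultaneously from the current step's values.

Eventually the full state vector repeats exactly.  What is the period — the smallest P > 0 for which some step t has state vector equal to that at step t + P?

Answer: 3
Key observation: The state at step 7, [70, 70, 70, 70, 70, 70, 70, 70], reappears at step 10 — and no state repeats earlier — so the cycle the system enters has period 3.

Derivation:
t=0: [109, 105, 101, 113, 5, 2, 31, 1]
t=1: [38, 38, 38, 39, 41, 41, 39, 41]
t=2: [67, 67, 67, 67, 67, 67, 67, 67]
t=3: [115, 115, 115, 115, 115, 115, 115, 115]
t=4: [49, 49, 49, 49, 49, 49, 49, 49]
t=5: [84, 84, 84, 84, 84, 84, 84, 84]
t=6: [103, 103, 103, 103, 103, 103, 103, 103]
t=7: [70, 70, 70, 70, 70, 70, 70, 70]
t=8: [120, 120, 120, 120, 120, 120, 120, 120]
t=9: [41, 41, 41, 41, 41, 41, 41, 41]
t=10: [70, 70, 70, 70, 70, 70, 70, 70]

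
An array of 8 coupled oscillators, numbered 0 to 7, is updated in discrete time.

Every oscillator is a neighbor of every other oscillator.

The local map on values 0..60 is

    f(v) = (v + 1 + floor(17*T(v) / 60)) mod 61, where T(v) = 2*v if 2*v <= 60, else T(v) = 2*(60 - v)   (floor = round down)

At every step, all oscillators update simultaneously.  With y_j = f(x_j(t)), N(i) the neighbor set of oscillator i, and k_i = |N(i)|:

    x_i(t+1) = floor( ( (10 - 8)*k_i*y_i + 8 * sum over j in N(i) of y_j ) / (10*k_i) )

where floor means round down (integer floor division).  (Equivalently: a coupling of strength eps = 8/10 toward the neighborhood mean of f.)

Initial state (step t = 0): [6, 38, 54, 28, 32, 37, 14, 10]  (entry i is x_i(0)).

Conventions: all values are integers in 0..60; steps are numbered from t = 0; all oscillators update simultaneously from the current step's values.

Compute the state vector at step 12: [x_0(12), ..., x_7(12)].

Simulating step by step:
t=0: [6, 38, 54, 28, 32, 37, 14, 10]
t=1: [35, 38, 39, 38, 38, 38, 36, 35]
t=2: [50, 50, 50, 50, 50, 50, 50, 50]
t=3: [56, 56, 56, 56, 56, 56, 56, 56]
t=4: [59, 59, 59, 59, 59, 59, 59, 59]
t=5: [60, 60, 60, 60, 60, 60, 60, 60]
t=6: [0, 0, 0, 0, 0, 0, 0, 0]
t=7: [1, 1, 1, 1, 1, 1, 1, 1]
t=8: [2, 2, 2, 2, 2, 2, 2, 2]
t=9: [4, 4, 4, 4, 4, 4, 4, 4]
t=10: [7, 7, 7, 7, 7, 7, 7, 7]
t=11: [11, 11, 11, 11, 11, 11, 11, 11]
t=12: [18, 18, 18, 18, 18, 18, 18, 18]

Answer: [18, 18, 18, 18, 18, 18, 18, 18]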